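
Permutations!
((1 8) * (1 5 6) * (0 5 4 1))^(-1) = (0 6 5)(1 4 8) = ((0 5 6)(1 8 4))^(-1)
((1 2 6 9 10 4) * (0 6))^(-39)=((0 6 9 10 4 1 2))^(-39)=(0 10 2 9 1 6 4)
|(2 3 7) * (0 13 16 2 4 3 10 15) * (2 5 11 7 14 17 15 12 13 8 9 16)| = 12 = |(0 8 9 16 5 11 7 4 3 14 17 15)(2 10 12 13)|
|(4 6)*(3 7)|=2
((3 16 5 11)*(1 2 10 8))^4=((1 2 10 8)(3 16 5 11))^4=(16)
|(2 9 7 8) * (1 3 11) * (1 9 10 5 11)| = 14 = |(1 3)(2 10 5 11 9 7 8)|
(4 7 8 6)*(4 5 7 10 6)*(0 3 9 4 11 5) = [3, 1, 2, 9, 10, 7, 0, 8, 11, 4, 6, 5] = (0 3 9 4 10 6)(5 7 8 11)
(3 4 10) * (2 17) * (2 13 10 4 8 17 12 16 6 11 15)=[0, 1, 12, 8, 4, 5, 11, 7, 17, 9, 3, 15, 16, 10, 14, 2, 6, 13]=(2 12 16 6 11 15)(3 8 17 13 10)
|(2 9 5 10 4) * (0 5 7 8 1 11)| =|(0 5 10 4 2 9 7 8 1 11)| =10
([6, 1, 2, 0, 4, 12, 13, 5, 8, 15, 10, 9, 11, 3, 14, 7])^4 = [0, 1, 2, 3, 4, 15, 6, 9, 8, 12, 10, 5, 7, 13, 14, 11]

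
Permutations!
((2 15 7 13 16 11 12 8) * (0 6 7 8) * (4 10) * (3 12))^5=((0 6 7 13 16 11 3 12)(2 15 8)(4 10))^5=(0 11 7 12 16 6 3 13)(2 8 15)(4 10)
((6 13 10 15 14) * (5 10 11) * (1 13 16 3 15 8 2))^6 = (1 2 8 10 5 11 13)(3 15 14 6 16)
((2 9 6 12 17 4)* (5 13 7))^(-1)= ((2 9 6 12 17 4)(5 13 7))^(-1)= (2 4 17 12 6 9)(5 7 13)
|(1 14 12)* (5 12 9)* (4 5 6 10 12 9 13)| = |(1 14 13 4 5 9 6 10 12)| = 9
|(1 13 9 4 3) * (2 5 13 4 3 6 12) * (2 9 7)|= 12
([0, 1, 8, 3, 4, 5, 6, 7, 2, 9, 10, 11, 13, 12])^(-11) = (2 8)(12 13)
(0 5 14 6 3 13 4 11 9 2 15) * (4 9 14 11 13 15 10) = [5, 1, 10, 15, 13, 11, 3, 7, 8, 2, 4, 14, 12, 9, 6, 0] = (0 5 11 14 6 3 15)(2 10 4 13 9)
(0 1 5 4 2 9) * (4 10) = [1, 5, 9, 3, 2, 10, 6, 7, 8, 0, 4] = (0 1 5 10 4 2 9)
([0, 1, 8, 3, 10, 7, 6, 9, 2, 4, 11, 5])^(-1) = (2 8)(4 9 7 5 11 10)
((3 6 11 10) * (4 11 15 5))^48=(3 10 11 4 5 15 6)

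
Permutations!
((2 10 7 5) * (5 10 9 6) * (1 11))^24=((1 11)(2 9 6 5)(7 10))^24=(11)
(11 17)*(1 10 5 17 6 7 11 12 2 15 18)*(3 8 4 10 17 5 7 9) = [0, 17, 15, 8, 10, 5, 9, 11, 4, 3, 7, 6, 2, 13, 14, 18, 16, 12, 1] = (1 17 12 2 15 18)(3 8 4 10 7 11 6 9)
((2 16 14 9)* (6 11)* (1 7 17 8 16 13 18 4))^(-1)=(1 4 18 13 2 9 14 16 8 17 7)(6 11)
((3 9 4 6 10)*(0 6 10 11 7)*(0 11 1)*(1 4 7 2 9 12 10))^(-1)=((0 6 4 1)(2 9 7 11)(3 12 10))^(-1)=(0 1 4 6)(2 11 7 9)(3 10 12)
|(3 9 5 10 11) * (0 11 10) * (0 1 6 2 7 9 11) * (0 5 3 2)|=20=|(0 5 1 6)(2 7 9 3 11)|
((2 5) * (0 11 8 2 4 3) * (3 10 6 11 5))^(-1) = (0 3 2 8 11 6 10 4 5)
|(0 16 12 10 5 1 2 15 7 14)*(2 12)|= |(0 16 2 15 7 14)(1 12 10 5)|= 12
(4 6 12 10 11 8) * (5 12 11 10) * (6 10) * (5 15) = (4 10 6 11 8)(5 12 15) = [0, 1, 2, 3, 10, 12, 11, 7, 4, 9, 6, 8, 15, 13, 14, 5]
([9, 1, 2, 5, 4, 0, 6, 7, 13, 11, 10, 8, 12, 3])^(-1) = (0 5 3 13 8 11 9)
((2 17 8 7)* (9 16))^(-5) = ((2 17 8 7)(9 16))^(-5) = (2 7 8 17)(9 16)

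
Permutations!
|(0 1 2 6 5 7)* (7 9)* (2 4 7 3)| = 20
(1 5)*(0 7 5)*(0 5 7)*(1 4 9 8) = (1 5 4 9 8) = [0, 5, 2, 3, 9, 4, 6, 7, 1, 8]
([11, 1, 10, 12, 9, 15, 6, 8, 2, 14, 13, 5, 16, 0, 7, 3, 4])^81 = [16, 1, 15, 7, 10, 9, 6, 11, 5, 13, 3, 4, 8, 12, 0, 14, 2]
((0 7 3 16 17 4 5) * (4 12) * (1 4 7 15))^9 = (0 5 4 1 15)(3 7 12 17 16)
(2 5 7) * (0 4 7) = (0 4 7 2 5) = [4, 1, 5, 3, 7, 0, 6, 2]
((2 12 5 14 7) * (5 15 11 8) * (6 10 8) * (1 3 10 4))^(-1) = (1 4 6 11 15 12 2 7 14 5 8 10 3)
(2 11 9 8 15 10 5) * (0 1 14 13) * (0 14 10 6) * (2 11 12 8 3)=[1, 10, 12, 2, 4, 11, 0, 7, 15, 3, 5, 9, 8, 14, 13, 6]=(0 1 10 5 11 9 3 2 12 8 15 6)(13 14)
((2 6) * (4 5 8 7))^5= ((2 6)(4 5 8 7))^5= (2 6)(4 5 8 7)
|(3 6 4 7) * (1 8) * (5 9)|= |(1 8)(3 6 4 7)(5 9)|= 4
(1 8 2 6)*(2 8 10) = [0, 10, 6, 3, 4, 5, 1, 7, 8, 9, 2] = (1 10 2 6)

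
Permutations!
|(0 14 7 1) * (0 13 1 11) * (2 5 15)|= 12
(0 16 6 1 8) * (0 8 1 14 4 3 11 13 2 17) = (0 16 6 14 4 3 11 13 2 17) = [16, 1, 17, 11, 3, 5, 14, 7, 8, 9, 10, 13, 12, 2, 4, 15, 6, 0]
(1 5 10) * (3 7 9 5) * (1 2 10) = [0, 3, 10, 7, 4, 1, 6, 9, 8, 5, 2] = (1 3 7 9 5)(2 10)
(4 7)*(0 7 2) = (0 7 4 2) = [7, 1, 0, 3, 2, 5, 6, 4]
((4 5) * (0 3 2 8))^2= (0 2)(3 8)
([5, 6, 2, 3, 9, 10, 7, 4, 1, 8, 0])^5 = [10, 8, 2, 3, 7, 0, 1, 6, 9, 4, 5]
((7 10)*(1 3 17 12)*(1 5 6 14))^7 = ((1 3 17 12 5 6 14)(7 10))^7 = (17)(7 10)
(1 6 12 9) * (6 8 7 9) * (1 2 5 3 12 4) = (1 8 7 9 2 5 3 12 6 4) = [0, 8, 5, 12, 1, 3, 4, 9, 7, 2, 10, 11, 6]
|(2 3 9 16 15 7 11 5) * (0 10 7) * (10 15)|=8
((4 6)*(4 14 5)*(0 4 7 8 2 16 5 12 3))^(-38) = ((0 4 6 14 12 3)(2 16 5 7 8))^(-38) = (0 12 6)(2 5 8 16 7)(3 14 4)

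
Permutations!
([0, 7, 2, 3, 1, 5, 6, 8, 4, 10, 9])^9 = (1 7 8 4)(9 10)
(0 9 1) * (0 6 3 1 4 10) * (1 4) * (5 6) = [9, 5, 2, 4, 10, 6, 3, 7, 8, 1, 0] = (0 9 1 5 6 3 4 10)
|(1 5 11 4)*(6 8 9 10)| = |(1 5 11 4)(6 8 9 10)| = 4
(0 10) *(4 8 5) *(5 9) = [10, 1, 2, 3, 8, 4, 6, 7, 9, 5, 0] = (0 10)(4 8 9 5)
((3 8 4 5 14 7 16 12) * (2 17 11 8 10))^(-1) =((2 17 11 8 4 5 14 7 16 12 3 10))^(-1) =(2 10 3 12 16 7 14 5 4 8 11 17)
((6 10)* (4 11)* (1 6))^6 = (11) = ((1 6 10)(4 11))^6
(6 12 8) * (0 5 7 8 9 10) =(0 5 7 8 6 12 9 10) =[5, 1, 2, 3, 4, 7, 12, 8, 6, 10, 0, 11, 9]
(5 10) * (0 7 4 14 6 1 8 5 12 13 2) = (0 7 4 14 6 1 8 5 10 12 13 2) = [7, 8, 0, 3, 14, 10, 1, 4, 5, 9, 12, 11, 13, 2, 6]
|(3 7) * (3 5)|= |(3 7 5)|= 3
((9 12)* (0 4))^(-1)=((0 4)(9 12))^(-1)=(0 4)(9 12)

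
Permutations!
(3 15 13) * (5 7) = (3 15 13)(5 7) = [0, 1, 2, 15, 4, 7, 6, 5, 8, 9, 10, 11, 12, 3, 14, 13]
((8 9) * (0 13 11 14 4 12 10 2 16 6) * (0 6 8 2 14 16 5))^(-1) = ((0 13 11 16 8 9 2 5)(4 12 10 14))^(-1) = (0 5 2 9 8 16 11 13)(4 14 10 12)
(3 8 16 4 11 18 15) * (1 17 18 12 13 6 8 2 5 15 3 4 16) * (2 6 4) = (1 17 18 3 6 8)(2 5 15)(4 11 12 13) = [0, 17, 5, 6, 11, 15, 8, 7, 1, 9, 10, 12, 13, 4, 14, 2, 16, 18, 3]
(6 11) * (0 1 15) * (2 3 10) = (0 1 15)(2 3 10)(6 11) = [1, 15, 3, 10, 4, 5, 11, 7, 8, 9, 2, 6, 12, 13, 14, 0]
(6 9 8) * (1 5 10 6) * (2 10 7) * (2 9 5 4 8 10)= [0, 4, 2, 3, 8, 7, 5, 9, 1, 10, 6]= (1 4 8)(5 7 9 10 6)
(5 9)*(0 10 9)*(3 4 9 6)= [10, 1, 2, 4, 9, 0, 3, 7, 8, 5, 6]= (0 10 6 3 4 9 5)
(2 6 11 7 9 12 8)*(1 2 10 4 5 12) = [0, 2, 6, 3, 5, 12, 11, 9, 10, 1, 4, 7, 8] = (1 2 6 11 7 9)(4 5 12 8 10)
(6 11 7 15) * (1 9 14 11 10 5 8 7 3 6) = [0, 9, 2, 6, 4, 8, 10, 15, 7, 14, 5, 3, 12, 13, 11, 1] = (1 9 14 11 3 6 10 5 8 7 15)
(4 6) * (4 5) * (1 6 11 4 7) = (1 6 5 7)(4 11) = [0, 6, 2, 3, 11, 7, 5, 1, 8, 9, 10, 4]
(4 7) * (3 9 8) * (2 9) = [0, 1, 9, 2, 7, 5, 6, 4, 3, 8] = (2 9 8 3)(4 7)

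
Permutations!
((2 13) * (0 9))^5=((0 9)(2 13))^5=(0 9)(2 13)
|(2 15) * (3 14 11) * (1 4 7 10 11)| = |(1 4 7 10 11 3 14)(2 15)| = 14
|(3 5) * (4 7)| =|(3 5)(4 7)| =2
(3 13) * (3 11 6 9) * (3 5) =(3 13 11 6 9 5) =[0, 1, 2, 13, 4, 3, 9, 7, 8, 5, 10, 6, 12, 11]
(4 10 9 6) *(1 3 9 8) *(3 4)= (1 4 10 8)(3 9 6)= [0, 4, 2, 9, 10, 5, 3, 7, 1, 6, 8]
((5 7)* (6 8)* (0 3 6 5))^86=((0 3 6 8 5 7))^86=(0 6 5)(3 8 7)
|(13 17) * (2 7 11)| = 6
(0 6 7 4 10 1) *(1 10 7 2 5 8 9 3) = (10)(0 6 2 5 8 9 3 1)(4 7) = [6, 0, 5, 1, 7, 8, 2, 4, 9, 3, 10]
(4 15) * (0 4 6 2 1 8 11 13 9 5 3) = (0 4 15 6 2 1 8 11 13 9 5 3) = [4, 8, 1, 0, 15, 3, 2, 7, 11, 5, 10, 13, 12, 9, 14, 6]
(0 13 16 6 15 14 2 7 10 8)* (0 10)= (0 13 16 6 15 14 2 7)(8 10)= [13, 1, 7, 3, 4, 5, 15, 0, 10, 9, 8, 11, 12, 16, 2, 14, 6]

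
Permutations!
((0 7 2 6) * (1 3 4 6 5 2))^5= (0 6 4 3 1 7)(2 5)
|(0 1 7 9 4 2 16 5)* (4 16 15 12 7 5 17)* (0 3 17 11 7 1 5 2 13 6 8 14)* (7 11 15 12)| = |(0 5 3 17 4 13 6 8 14)(1 2 12)(7 9 16 15)| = 36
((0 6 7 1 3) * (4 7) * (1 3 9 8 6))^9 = (0 1 9 8 6 4 7 3)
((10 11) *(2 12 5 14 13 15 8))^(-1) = (2 8 15 13 14 5 12)(10 11)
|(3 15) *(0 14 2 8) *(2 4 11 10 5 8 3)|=|(0 14 4 11 10 5 8)(2 3 15)|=21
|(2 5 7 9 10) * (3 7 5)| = 5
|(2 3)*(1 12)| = |(1 12)(2 3)| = 2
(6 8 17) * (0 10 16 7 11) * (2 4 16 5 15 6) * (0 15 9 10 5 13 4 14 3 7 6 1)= (0 5 9 10 13 4 16 6 8 17 2 14 3 7 11 15 1)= [5, 0, 14, 7, 16, 9, 8, 11, 17, 10, 13, 15, 12, 4, 3, 1, 6, 2]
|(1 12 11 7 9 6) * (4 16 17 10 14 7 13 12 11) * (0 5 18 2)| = 12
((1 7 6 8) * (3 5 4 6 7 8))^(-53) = ((1 8)(3 5 4 6))^(-53) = (1 8)(3 6 4 5)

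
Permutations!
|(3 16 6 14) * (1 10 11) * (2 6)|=15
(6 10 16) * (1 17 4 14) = (1 17 4 14)(6 10 16) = [0, 17, 2, 3, 14, 5, 10, 7, 8, 9, 16, 11, 12, 13, 1, 15, 6, 4]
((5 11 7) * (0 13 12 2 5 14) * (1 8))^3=(0 2 7 13 5 14 12 11)(1 8)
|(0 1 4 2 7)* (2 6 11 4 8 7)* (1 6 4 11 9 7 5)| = |(11)(0 6 9 7)(1 8 5)| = 12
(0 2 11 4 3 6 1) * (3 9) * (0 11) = (0 2)(1 11 4 9 3 6) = [2, 11, 0, 6, 9, 5, 1, 7, 8, 3, 10, 4]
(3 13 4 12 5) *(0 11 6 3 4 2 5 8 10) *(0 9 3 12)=(0 11 6 12 8 10 9 3 13 2 5 4)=[11, 1, 5, 13, 0, 4, 12, 7, 10, 3, 9, 6, 8, 2]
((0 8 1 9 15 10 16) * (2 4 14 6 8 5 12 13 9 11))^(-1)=((0 5 12 13 9 15 10 16)(1 11 2 4 14 6 8))^(-1)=(0 16 10 15 9 13 12 5)(1 8 6 14 4 2 11)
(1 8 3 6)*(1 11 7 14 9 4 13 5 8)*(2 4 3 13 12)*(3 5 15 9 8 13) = (2 4 12)(3 6 11 7 14 8)(5 13 15 9) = [0, 1, 4, 6, 12, 13, 11, 14, 3, 5, 10, 7, 2, 15, 8, 9]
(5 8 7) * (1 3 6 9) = (1 3 6 9)(5 8 7) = [0, 3, 2, 6, 4, 8, 9, 5, 7, 1]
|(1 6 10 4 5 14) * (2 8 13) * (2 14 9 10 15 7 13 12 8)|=12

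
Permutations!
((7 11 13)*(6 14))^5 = (6 14)(7 13 11)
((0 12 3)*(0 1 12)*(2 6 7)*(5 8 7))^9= (12)(2 7 8 5 6)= ((1 12 3)(2 6 5 8 7))^9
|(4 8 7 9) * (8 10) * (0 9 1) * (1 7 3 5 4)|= |(0 9 1)(3 5 4 10 8)|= 15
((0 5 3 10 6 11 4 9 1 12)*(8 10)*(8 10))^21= (0 5 3 10 6 11 4 9 1 12)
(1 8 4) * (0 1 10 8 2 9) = [1, 2, 9, 3, 10, 5, 6, 7, 4, 0, 8] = (0 1 2 9)(4 10 8)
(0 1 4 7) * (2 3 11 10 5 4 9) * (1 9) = (0 9 2 3 11 10 5 4 7) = [9, 1, 3, 11, 7, 4, 6, 0, 8, 2, 5, 10]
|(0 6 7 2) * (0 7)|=2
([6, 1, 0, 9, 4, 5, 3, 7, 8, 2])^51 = [6, 1, 0, 9, 4, 5, 3, 7, 8, 2]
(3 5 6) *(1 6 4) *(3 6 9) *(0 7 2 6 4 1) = [7, 9, 6, 5, 0, 1, 4, 2, 8, 3] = (0 7 2 6 4)(1 9 3 5)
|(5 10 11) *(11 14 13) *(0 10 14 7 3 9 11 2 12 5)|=30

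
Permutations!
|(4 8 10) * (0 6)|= |(0 6)(4 8 10)|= 6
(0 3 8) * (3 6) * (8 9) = (0 6 3 9 8) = [6, 1, 2, 9, 4, 5, 3, 7, 0, 8]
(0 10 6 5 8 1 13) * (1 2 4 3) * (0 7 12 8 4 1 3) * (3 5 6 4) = (0 10 4)(1 13 7 12 8 2)(3 5) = [10, 13, 1, 5, 0, 3, 6, 12, 2, 9, 4, 11, 8, 7]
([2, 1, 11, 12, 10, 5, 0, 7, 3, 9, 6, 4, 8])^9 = (12)(0 4)(2 10)(6 11)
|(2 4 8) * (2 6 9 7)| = |(2 4 8 6 9 7)| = 6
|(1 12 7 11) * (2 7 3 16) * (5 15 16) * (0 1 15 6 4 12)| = 10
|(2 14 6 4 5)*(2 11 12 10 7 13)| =10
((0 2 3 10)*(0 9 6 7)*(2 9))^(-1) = (0 7 6 9)(2 10 3) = ((0 9 6 7)(2 3 10))^(-1)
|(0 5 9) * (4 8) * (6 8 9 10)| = 7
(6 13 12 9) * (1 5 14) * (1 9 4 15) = (1 5 14 9 6 13 12 4 15) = [0, 5, 2, 3, 15, 14, 13, 7, 8, 6, 10, 11, 4, 12, 9, 1]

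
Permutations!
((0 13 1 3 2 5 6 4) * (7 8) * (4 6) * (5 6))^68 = ((0 13 1 3 2 6 5 4)(7 8))^68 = (0 2)(1 5)(3 4)(6 13)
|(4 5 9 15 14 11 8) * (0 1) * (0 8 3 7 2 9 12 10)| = 7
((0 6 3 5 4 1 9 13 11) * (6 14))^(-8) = (0 6 5 1 13)(3 4 9 11 14)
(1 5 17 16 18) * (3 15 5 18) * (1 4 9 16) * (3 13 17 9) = (1 18 4 3 15 5 9 16 13 17) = [0, 18, 2, 15, 3, 9, 6, 7, 8, 16, 10, 11, 12, 17, 14, 5, 13, 1, 4]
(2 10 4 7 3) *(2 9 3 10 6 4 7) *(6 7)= (2 7 10 6 4)(3 9)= [0, 1, 7, 9, 2, 5, 4, 10, 8, 3, 6]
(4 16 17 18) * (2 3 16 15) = [0, 1, 3, 16, 15, 5, 6, 7, 8, 9, 10, 11, 12, 13, 14, 2, 17, 18, 4] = (2 3 16 17 18 4 15)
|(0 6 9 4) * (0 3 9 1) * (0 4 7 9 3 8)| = |(0 6 1 4 8)(7 9)| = 10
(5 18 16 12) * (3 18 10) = (3 18 16 12 5 10) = [0, 1, 2, 18, 4, 10, 6, 7, 8, 9, 3, 11, 5, 13, 14, 15, 12, 17, 16]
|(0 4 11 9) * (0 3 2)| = 6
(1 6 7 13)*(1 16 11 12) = (1 6 7 13 16 11 12) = [0, 6, 2, 3, 4, 5, 7, 13, 8, 9, 10, 12, 1, 16, 14, 15, 11]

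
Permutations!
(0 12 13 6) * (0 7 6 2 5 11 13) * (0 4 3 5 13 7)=(0 12 4 3 5 11 7 6)(2 13)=[12, 1, 13, 5, 3, 11, 0, 6, 8, 9, 10, 7, 4, 2]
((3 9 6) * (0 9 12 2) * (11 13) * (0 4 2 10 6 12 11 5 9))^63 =((2 4)(3 11 13 5 9 12 10 6))^63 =(2 4)(3 6 10 12 9 5 13 11)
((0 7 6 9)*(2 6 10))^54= ((0 7 10 2 6 9))^54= (10)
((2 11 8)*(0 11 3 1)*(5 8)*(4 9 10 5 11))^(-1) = (11)(0 1 3 2 8 5 10 9 4)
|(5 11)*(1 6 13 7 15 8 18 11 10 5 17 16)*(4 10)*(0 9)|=|(0 9)(1 6 13 7 15 8 18 11 17 16)(4 10 5)|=30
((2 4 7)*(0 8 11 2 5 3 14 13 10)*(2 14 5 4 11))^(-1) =(0 10 13 14 11 2 8)(3 5)(4 7)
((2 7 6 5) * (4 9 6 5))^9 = ((2 7 5)(4 9 6))^9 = (9)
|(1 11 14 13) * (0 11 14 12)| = 3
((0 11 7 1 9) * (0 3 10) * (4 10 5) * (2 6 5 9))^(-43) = ((0 11 7 1 2 6 5 4 10)(3 9))^(-43) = (0 7 2 5 10 11 1 6 4)(3 9)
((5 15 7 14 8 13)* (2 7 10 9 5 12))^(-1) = (2 12 13 8 14 7)(5 9 10 15)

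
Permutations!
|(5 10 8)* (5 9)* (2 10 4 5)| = |(2 10 8 9)(4 5)| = 4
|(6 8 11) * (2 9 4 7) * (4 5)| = 15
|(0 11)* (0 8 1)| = |(0 11 8 1)| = 4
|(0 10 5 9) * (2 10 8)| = 6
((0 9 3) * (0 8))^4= (9)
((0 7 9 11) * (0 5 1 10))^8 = ((0 7 9 11 5 1 10))^8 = (0 7 9 11 5 1 10)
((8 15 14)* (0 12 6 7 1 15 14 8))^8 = (15)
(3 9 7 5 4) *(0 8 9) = [8, 1, 2, 0, 3, 4, 6, 5, 9, 7] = (0 8 9 7 5 4 3)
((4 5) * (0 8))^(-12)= (8)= ((0 8)(4 5))^(-12)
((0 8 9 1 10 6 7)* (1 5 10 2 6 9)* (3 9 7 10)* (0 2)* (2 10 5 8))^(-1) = (0 1 8 9 3 5 6 2)(7 10) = ((0 2 6 5 3 9 8 1)(7 10))^(-1)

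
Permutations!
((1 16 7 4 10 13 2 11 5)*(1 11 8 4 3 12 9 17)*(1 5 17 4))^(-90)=(17)(1 2 10 9 3 16 8 13 4 12 7)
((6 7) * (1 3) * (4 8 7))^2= ((1 3)(4 8 7 6))^2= (4 7)(6 8)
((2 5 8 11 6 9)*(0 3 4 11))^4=((0 3 4 11 6 9 2 5 8))^4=(0 6 8 11 5 4 2 3 9)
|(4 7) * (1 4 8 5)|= 5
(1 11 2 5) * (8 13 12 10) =(1 11 2 5)(8 13 12 10) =[0, 11, 5, 3, 4, 1, 6, 7, 13, 9, 8, 2, 10, 12]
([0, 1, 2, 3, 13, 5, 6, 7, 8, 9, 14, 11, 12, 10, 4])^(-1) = [0, 1, 2, 3, 14, 5, 6, 7, 8, 9, 13, 11, 12, 4, 10]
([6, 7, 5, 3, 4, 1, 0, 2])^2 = (1 2)(5 7)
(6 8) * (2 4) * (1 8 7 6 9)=(1 8 9)(2 4)(6 7)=[0, 8, 4, 3, 2, 5, 7, 6, 9, 1]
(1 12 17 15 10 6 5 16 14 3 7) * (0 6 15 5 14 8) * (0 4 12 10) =[6, 10, 2, 7, 12, 16, 14, 1, 4, 9, 15, 11, 17, 13, 3, 0, 8, 5] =(0 6 14 3 7 1 10 15)(4 12 17 5 16 8)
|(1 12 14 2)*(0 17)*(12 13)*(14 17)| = 7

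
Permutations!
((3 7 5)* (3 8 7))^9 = ((5 8 7))^9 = (8)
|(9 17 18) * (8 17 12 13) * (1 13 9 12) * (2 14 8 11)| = 10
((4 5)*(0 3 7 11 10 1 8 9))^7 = (0 9 8 1 10 11 7 3)(4 5)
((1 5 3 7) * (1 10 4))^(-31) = ((1 5 3 7 10 4))^(-31) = (1 4 10 7 3 5)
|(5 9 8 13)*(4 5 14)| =6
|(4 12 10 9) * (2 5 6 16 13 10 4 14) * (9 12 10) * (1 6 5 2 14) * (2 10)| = 20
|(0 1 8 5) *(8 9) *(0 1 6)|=|(0 6)(1 9 8 5)|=4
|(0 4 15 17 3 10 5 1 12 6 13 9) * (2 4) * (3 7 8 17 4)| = |(0 2 3 10 5 1 12 6 13 9)(4 15)(7 8 17)| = 30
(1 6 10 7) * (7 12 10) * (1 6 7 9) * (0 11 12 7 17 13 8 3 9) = (0 11 12 10 7 6)(1 17 13 8 3 9) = [11, 17, 2, 9, 4, 5, 0, 6, 3, 1, 7, 12, 10, 8, 14, 15, 16, 13]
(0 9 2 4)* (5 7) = (0 9 2 4)(5 7) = [9, 1, 4, 3, 0, 7, 6, 5, 8, 2]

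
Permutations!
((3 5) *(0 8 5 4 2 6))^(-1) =((0 8 5 3 4 2 6))^(-1) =(0 6 2 4 3 5 8)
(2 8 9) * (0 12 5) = [12, 1, 8, 3, 4, 0, 6, 7, 9, 2, 10, 11, 5] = (0 12 5)(2 8 9)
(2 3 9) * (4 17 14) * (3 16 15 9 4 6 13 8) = [0, 1, 16, 4, 17, 5, 13, 7, 3, 2, 10, 11, 12, 8, 6, 9, 15, 14] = (2 16 15 9)(3 4 17 14 6 13 8)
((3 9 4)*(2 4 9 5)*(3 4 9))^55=((2 9 3 5))^55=(2 5 3 9)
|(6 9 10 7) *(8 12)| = |(6 9 10 7)(8 12)| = 4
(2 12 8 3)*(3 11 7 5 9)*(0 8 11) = (0 8)(2 12 11 7 5 9 3) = [8, 1, 12, 2, 4, 9, 6, 5, 0, 3, 10, 7, 11]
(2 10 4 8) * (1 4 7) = (1 4 8 2 10 7) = [0, 4, 10, 3, 8, 5, 6, 1, 2, 9, 7]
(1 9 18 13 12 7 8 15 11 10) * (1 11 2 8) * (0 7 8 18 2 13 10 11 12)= (0 7 1 9 2 18 10 12 8 15 13)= [7, 9, 18, 3, 4, 5, 6, 1, 15, 2, 12, 11, 8, 0, 14, 13, 16, 17, 10]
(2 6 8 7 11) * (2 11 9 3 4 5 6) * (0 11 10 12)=(0 11 10 12)(3 4 5 6 8 7 9)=[11, 1, 2, 4, 5, 6, 8, 9, 7, 3, 12, 10, 0]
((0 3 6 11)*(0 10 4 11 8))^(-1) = (0 8 6 3)(4 10 11)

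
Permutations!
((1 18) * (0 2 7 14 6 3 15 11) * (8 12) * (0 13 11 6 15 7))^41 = ((0 2)(1 18)(3 7 14 15 6)(8 12)(11 13))^41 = (0 2)(1 18)(3 7 14 15 6)(8 12)(11 13)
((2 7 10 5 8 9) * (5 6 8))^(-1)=(2 9 8 6 10 7)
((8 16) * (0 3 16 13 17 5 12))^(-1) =(0 12 5 17 13 8 16 3)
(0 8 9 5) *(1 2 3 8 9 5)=(0 9 1 2 3 8 5)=[9, 2, 3, 8, 4, 0, 6, 7, 5, 1]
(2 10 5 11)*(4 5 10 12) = [0, 1, 12, 3, 5, 11, 6, 7, 8, 9, 10, 2, 4] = (2 12 4 5 11)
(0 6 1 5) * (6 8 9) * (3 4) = (0 8 9 6 1 5)(3 4) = [8, 5, 2, 4, 3, 0, 1, 7, 9, 6]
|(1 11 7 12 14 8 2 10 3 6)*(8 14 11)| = |(14)(1 8 2 10 3 6)(7 12 11)| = 6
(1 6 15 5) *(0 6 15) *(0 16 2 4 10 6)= (1 15 5)(2 4 10 6 16)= [0, 15, 4, 3, 10, 1, 16, 7, 8, 9, 6, 11, 12, 13, 14, 5, 2]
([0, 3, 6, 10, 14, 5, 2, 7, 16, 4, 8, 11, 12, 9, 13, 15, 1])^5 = (16)(2 6)(4 14 13 9)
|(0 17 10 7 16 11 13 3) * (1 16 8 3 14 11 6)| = |(0 17 10 7 8 3)(1 16 6)(11 13 14)| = 6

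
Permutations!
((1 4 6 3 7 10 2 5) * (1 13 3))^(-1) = (1 6 4)(2 10 7 3 13 5)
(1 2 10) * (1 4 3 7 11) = (1 2 10 4 3 7 11) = [0, 2, 10, 7, 3, 5, 6, 11, 8, 9, 4, 1]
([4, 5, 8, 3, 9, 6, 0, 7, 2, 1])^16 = (0 5 9)(1 4 6)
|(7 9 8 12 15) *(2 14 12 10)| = |(2 14 12 15 7 9 8 10)| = 8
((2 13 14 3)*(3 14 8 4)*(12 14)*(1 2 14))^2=(1 13 4 14)(2 8 3 12)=((1 2 13 8 4 3 14 12))^2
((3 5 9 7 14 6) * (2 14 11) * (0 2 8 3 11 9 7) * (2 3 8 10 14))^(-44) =(14)(0 3 5 7 9)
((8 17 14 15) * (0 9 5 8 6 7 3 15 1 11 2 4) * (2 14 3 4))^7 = ((0 9 5 8 17 3 15 6 7 4)(1 11 14))^7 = (0 6 17 9 7 3 5 4 15 8)(1 11 14)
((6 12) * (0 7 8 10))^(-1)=((0 7 8 10)(6 12))^(-1)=(0 10 8 7)(6 12)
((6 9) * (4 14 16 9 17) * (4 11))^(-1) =(4 11 17 6 9 16 14)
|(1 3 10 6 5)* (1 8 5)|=4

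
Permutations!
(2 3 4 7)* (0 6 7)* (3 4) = (0 6 7 2 4) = [6, 1, 4, 3, 0, 5, 7, 2]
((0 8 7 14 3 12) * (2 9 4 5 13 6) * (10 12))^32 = ((0 8 7 14 3 10 12)(2 9 4 5 13 6))^32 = (0 3 8 10 7 12 14)(2 4 13)(5 6 9)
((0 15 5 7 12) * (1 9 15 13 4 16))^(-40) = (16)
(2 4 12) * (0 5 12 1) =(0 5 12 2 4 1) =[5, 0, 4, 3, 1, 12, 6, 7, 8, 9, 10, 11, 2]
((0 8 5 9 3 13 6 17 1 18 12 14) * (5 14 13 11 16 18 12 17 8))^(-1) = ((0 5 9 3 11 16 18 17 1 12 13 6 8 14))^(-1) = (0 14 8 6 13 12 1 17 18 16 11 3 9 5)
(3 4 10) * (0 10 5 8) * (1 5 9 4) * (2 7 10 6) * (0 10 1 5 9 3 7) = [6, 9, 0, 5, 3, 8, 2, 1, 10, 4, 7] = (0 6 2)(1 9 4 3 5 8 10 7)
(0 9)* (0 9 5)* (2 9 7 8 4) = (0 5)(2 9 7 8 4) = [5, 1, 9, 3, 2, 0, 6, 8, 4, 7]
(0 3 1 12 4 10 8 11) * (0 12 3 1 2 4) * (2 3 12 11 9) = (0 1 12)(2 4 10 8 9) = [1, 12, 4, 3, 10, 5, 6, 7, 9, 2, 8, 11, 0]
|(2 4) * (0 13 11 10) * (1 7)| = 4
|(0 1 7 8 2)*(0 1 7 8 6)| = |(0 7 6)(1 8 2)| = 3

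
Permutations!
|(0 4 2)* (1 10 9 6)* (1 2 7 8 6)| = 6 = |(0 4 7 8 6 2)(1 10 9)|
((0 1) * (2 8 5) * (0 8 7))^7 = ((0 1 8 5 2 7))^7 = (0 1 8 5 2 7)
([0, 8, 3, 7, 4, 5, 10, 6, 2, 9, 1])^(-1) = (1 10 6 7 3 2 8)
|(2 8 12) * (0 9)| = 6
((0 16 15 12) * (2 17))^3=((0 16 15 12)(2 17))^3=(0 12 15 16)(2 17)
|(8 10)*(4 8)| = |(4 8 10)| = 3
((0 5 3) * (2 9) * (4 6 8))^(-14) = (9)(0 5 3)(4 6 8)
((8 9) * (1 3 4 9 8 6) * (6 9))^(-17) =(9)(1 6 4 3) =((9)(1 3 4 6))^(-17)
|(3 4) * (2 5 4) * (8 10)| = 4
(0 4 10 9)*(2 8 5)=(0 4 10 9)(2 8 5)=[4, 1, 8, 3, 10, 2, 6, 7, 5, 0, 9]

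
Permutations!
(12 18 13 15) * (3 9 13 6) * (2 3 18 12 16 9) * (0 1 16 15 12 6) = [1, 16, 3, 2, 4, 5, 18, 7, 8, 13, 10, 11, 6, 12, 14, 15, 9, 17, 0] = (0 1 16 9 13 12 6 18)(2 3)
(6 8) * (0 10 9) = [10, 1, 2, 3, 4, 5, 8, 7, 6, 0, 9] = (0 10 9)(6 8)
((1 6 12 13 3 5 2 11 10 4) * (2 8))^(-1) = (1 4 10 11 2 8 5 3 13 12 6)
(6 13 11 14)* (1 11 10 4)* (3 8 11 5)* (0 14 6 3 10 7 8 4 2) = (0 14 3 4 1 5 10 2)(6 13 7 8 11) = [14, 5, 0, 4, 1, 10, 13, 8, 11, 9, 2, 6, 12, 7, 3]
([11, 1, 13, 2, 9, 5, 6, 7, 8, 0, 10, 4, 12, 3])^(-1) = [9, 1, 3, 13, 11, 5, 6, 7, 8, 4, 10, 0, 12, 2]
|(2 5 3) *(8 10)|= 6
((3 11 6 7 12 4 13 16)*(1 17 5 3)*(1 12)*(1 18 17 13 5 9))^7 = ((1 13 16 12 4 5 3 11 6 7 18 17 9))^7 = (1 11 13 6 16 7 12 18 4 17 5 9 3)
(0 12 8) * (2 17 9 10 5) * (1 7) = (0 12 8)(1 7)(2 17 9 10 5) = [12, 7, 17, 3, 4, 2, 6, 1, 0, 10, 5, 11, 8, 13, 14, 15, 16, 9]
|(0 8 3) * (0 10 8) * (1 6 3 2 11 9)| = 8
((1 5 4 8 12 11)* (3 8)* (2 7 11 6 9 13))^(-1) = (1 11 7 2 13 9 6 12 8 3 4 5)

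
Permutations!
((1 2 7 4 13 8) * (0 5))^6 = (13)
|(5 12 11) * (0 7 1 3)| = |(0 7 1 3)(5 12 11)| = 12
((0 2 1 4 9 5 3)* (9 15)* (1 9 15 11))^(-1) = ((15)(0 2 9 5 3)(1 4 11))^(-1) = (15)(0 3 5 9 2)(1 11 4)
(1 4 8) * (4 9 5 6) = [0, 9, 2, 3, 8, 6, 4, 7, 1, 5] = (1 9 5 6 4 8)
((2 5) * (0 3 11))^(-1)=(0 11 3)(2 5)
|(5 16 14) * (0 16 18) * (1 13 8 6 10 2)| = |(0 16 14 5 18)(1 13 8 6 10 2)| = 30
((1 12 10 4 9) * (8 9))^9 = (1 4)(8 12)(9 10) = ((1 12 10 4 8 9))^9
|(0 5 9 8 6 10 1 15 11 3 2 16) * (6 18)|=|(0 5 9 8 18 6 10 1 15 11 3 2 16)|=13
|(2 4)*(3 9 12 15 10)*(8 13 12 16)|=8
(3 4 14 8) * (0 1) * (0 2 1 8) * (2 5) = [8, 5, 1, 4, 14, 2, 6, 7, 3, 9, 10, 11, 12, 13, 0] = (0 8 3 4 14)(1 5 2)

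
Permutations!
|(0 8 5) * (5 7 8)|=2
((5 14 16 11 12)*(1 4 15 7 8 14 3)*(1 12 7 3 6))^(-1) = (1 6 5 12 3 15 4)(7 11 16 14 8) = ((1 4 15 3 12 5 6)(7 8 14 16 11))^(-1)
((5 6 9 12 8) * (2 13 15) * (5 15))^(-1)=((2 13 5 6 9 12 8 15))^(-1)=(2 15 8 12 9 6 5 13)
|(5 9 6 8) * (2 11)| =4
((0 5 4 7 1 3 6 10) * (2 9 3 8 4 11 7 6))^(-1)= (0 10 6 4 8 1 7 11 5)(2 3 9)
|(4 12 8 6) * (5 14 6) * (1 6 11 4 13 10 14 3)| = 11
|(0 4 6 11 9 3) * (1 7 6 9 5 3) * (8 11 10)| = |(0 4 9 1 7 6 10 8 11 5 3)| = 11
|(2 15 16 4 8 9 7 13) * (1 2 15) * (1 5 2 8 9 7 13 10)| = 20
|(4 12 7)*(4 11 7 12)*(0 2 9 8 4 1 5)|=14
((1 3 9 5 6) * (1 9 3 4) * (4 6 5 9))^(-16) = (9)(1 4 6)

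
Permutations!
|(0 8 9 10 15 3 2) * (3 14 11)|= 9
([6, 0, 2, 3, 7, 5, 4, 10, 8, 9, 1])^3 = (0 7)(1 4)(6 10)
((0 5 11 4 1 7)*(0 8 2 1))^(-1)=(0 4 11 5)(1 2 8 7)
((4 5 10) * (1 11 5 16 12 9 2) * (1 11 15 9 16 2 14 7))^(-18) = ((1 15 9 14 7)(2 11 5 10 4)(12 16))^(-18) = (16)(1 9 7 15 14)(2 5 4 11 10)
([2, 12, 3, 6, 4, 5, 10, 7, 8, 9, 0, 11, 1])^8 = [6, 1, 10, 0, 4, 5, 2, 7, 8, 9, 3, 11, 12]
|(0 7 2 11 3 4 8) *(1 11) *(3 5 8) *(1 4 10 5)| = |(0 7 2 4 3 10 5 8)(1 11)| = 8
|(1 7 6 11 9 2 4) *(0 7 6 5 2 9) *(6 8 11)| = |(0 7 5 2 4 1 8 11)| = 8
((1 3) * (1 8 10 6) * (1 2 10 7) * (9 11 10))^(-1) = (1 7 8 3)(2 6 10 11 9) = ((1 3 8 7)(2 9 11 10 6))^(-1)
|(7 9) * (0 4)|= 2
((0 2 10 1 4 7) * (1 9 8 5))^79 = ((0 2 10 9 8 5 1 4 7))^79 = (0 4 5 9 2 7 1 8 10)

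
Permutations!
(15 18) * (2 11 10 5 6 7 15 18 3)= (18)(2 11 10 5 6 7 15 3)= [0, 1, 11, 2, 4, 6, 7, 15, 8, 9, 5, 10, 12, 13, 14, 3, 16, 17, 18]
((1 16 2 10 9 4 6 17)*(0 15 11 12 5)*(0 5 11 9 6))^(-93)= (0 4 9 15)(1 10)(2 17)(6 16)(11 12)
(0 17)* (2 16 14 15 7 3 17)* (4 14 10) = (0 2 16 10 4 14 15 7 3 17) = [2, 1, 16, 17, 14, 5, 6, 3, 8, 9, 4, 11, 12, 13, 15, 7, 10, 0]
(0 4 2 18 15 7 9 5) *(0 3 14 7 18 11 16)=(0 4 2 11 16)(3 14 7 9 5)(15 18)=[4, 1, 11, 14, 2, 3, 6, 9, 8, 5, 10, 16, 12, 13, 7, 18, 0, 17, 15]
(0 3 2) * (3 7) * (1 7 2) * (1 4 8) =(0 2)(1 7 3 4 8) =[2, 7, 0, 4, 8, 5, 6, 3, 1]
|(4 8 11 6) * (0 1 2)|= |(0 1 2)(4 8 11 6)|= 12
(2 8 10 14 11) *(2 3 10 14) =(2 8 14 11 3 10) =[0, 1, 8, 10, 4, 5, 6, 7, 14, 9, 2, 3, 12, 13, 11]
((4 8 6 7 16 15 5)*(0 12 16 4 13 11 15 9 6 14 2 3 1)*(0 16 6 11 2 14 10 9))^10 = ((0 12 6 7 4 8 10 9 11 15 5 13 2 3 1 16))^10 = (0 5 4 1 11 6 2 10)(3 9 12 13 8 16 15 7)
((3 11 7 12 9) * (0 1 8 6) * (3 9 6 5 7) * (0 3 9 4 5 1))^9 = ((1 8)(3 11 9 4 5 7 12 6))^9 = (1 8)(3 11 9 4 5 7 12 6)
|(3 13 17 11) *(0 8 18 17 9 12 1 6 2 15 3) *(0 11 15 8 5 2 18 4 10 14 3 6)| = 12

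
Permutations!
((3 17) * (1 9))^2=(17)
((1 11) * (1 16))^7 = (1 11 16) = ((1 11 16))^7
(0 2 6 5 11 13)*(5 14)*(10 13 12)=(0 2 6 14 5 11 12 10 13)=[2, 1, 6, 3, 4, 11, 14, 7, 8, 9, 13, 12, 10, 0, 5]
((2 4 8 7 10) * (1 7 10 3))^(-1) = (1 3 7)(2 10 8 4)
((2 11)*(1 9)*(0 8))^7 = ((0 8)(1 9)(2 11))^7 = (0 8)(1 9)(2 11)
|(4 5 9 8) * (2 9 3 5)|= 4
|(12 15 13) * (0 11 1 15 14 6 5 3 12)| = 5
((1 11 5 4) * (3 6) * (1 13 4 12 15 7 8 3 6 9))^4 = (1 15 9 12 3 5 8 11 7)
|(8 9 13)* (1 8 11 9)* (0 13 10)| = |(0 13 11 9 10)(1 8)| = 10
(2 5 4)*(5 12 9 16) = (2 12 9 16 5 4) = [0, 1, 12, 3, 2, 4, 6, 7, 8, 16, 10, 11, 9, 13, 14, 15, 5]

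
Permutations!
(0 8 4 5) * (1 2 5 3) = (0 8 4 3 1 2 5) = [8, 2, 5, 1, 3, 0, 6, 7, 4]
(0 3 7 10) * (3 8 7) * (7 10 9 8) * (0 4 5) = [7, 1, 2, 3, 5, 0, 6, 9, 10, 8, 4] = (0 7 9 8 10 4 5)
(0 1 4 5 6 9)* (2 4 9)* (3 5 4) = (0 1 9)(2 3 5 6) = [1, 9, 3, 5, 4, 6, 2, 7, 8, 0]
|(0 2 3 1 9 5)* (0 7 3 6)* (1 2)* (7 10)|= 9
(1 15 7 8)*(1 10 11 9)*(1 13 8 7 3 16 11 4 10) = [0, 15, 2, 16, 10, 5, 6, 7, 1, 13, 4, 9, 12, 8, 14, 3, 11] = (1 15 3 16 11 9 13 8)(4 10)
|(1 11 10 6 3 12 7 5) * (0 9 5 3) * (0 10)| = 30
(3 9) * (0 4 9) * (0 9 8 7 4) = (3 9)(4 8 7) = [0, 1, 2, 9, 8, 5, 6, 4, 7, 3]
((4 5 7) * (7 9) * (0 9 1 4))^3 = ((0 9 7)(1 4 5))^3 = (9)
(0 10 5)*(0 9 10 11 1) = (0 11 1)(5 9 10) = [11, 0, 2, 3, 4, 9, 6, 7, 8, 10, 5, 1]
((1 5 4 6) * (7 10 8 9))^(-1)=(1 6 4 5)(7 9 8 10)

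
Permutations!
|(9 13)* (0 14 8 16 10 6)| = |(0 14 8 16 10 6)(9 13)| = 6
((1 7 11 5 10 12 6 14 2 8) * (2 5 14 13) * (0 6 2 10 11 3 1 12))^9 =((0 6 13 10)(1 7 3)(2 8 12)(5 11 14))^9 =(14)(0 6 13 10)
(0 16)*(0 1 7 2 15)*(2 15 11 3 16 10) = [10, 7, 11, 16, 4, 5, 6, 15, 8, 9, 2, 3, 12, 13, 14, 0, 1] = (0 10 2 11 3 16 1 7 15)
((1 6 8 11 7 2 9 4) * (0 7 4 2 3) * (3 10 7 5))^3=((0 5 3)(1 6 8 11 4)(2 9)(7 10))^3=(1 11 6 4 8)(2 9)(7 10)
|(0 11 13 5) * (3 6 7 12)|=|(0 11 13 5)(3 6 7 12)|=4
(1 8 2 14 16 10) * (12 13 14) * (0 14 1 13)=[14, 8, 12, 3, 4, 5, 6, 7, 2, 9, 13, 11, 0, 1, 16, 15, 10]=(0 14 16 10 13 1 8 2 12)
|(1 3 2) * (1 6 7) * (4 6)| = 6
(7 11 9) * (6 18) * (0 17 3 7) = (0 17 3 7 11 9)(6 18) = [17, 1, 2, 7, 4, 5, 18, 11, 8, 0, 10, 9, 12, 13, 14, 15, 16, 3, 6]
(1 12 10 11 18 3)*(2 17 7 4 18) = [0, 12, 17, 1, 18, 5, 6, 4, 8, 9, 11, 2, 10, 13, 14, 15, 16, 7, 3] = (1 12 10 11 2 17 7 4 18 3)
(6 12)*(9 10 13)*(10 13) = (6 12)(9 13) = [0, 1, 2, 3, 4, 5, 12, 7, 8, 13, 10, 11, 6, 9]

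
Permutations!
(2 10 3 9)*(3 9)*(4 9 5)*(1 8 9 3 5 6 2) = [0, 8, 10, 5, 3, 4, 2, 7, 9, 1, 6] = (1 8 9)(2 10 6)(3 5 4)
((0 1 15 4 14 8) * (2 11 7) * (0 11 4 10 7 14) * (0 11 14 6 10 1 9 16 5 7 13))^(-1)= (0 13 10 6 11 4 2 7 5 16 9)(1 15)(8 14)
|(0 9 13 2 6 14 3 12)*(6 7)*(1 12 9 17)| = 28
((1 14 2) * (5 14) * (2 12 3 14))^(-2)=(1 5 2)(3 14 12)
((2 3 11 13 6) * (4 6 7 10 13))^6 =((2 3 11 4 6)(7 10 13))^6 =(13)(2 3 11 4 6)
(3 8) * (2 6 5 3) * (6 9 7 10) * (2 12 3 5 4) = (2 9 7 10 6 4)(3 8 12) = [0, 1, 9, 8, 2, 5, 4, 10, 12, 7, 6, 11, 3]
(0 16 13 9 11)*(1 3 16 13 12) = (0 13 9 11)(1 3 16 12) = [13, 3, 2, 16, 4, 5, 6, 7, 8, 11, 10, 0, 1, 9, 14, 15, 12]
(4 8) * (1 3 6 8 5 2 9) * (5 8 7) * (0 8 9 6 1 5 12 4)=(0 8)(1 3)(2 6 7 12 4 9 5)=[8, 3, 6, 1, 9, 2, 7, 12, 0, 5, 10, 11, 4]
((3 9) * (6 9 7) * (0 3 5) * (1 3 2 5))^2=((0 2 5)(1 3 7 6 9))^2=(0 5 2)(1 7 9 3 6)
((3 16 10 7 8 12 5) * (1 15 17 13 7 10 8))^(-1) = (1 7 13 17 15)(3 5 12 8 16)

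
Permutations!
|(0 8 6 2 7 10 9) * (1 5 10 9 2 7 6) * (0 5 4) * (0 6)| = 10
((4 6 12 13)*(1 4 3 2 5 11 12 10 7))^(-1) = (1 7 10 6 4)(2 3 13 12 11 5)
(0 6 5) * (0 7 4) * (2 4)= (0 6 5 7 2 4)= [6, 1, 4, 3, 0, 7, 5, 2]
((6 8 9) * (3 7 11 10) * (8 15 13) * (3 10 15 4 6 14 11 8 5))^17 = ((3 7 8 9 14 11 15 13 5)(4 6))^17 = (3 5 13 15 11 14 9 8 7)(4 6)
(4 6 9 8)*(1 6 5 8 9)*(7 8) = (9)(1 6)(4 5 7 8) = [0, 6, 2, 3, 5, 7, 1, 8, 4, 9]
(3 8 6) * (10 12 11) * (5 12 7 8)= (3 5 12 11 10 7 8 6)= [0, 1, 2, 5, 4, 12, 3, 8, 6, 9, 7, 10, 11]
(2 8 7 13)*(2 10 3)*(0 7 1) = (0 7 13 10 3 2 8 1) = [7, 0, 8, 2, 4, 5, 6, 13, 1, 9, 3, 11, 12, 10]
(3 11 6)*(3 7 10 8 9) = (3 11 6 7 10 8 9) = [0, 1, 2, 11, 4, 5, 7, 10, 9, 3, 8, 6]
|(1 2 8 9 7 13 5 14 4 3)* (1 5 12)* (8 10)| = 8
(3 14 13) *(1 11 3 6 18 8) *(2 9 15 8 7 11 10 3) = (1 10 3 14 13 6 18 7 11 2 9 15 8) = [0, 10, 9, 14, 4, 5, 18, 11, 1, 15, 3, 2, 12, 6, 13, 8, 16, 17, 7]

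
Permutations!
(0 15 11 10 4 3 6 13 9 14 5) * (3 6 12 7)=(0 15 11 10 4 6 13 9 14 5)(3 12 7)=[15, 1, 2, 12, 6, 0, 13, 3, 8, 14, 4, 10, 7, 9, 5, 11]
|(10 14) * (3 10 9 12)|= |(3 10 14 9 12)|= 5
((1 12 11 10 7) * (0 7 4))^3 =(0 12 4 1 10 7 11)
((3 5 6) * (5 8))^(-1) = (3 6 5 8)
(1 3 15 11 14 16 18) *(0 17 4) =(0 17 4)(1 3 15 11 14 16 18) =[17, 3, 2, 15, 0, 5, 6, 7, 8, 9, 10, 14, 12, 13, 16, 11, 18, 4, 1]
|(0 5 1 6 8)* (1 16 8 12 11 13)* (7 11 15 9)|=8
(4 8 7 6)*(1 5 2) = [0, 5, 1, 3, 8, 2, 4, 6, 7] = (1 5 2)(4 8 7 6)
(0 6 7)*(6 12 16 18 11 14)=(0 12 16 18 11 14 6 7)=[12, 1, 2, 3, 4, 5, 7, 0, 8, 9, 10, 14, 16, 13, 6, 15, 18, 17, 11]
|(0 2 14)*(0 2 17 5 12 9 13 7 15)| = 8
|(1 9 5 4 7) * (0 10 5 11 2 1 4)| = 12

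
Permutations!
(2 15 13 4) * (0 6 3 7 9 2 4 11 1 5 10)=(0 6 3 7 9 2 15 13 11 1 5 10)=[6, 5, 15, 7, 4, 10, 3, 9, 8, 2, 0, 1, 12, 11, 14, 13]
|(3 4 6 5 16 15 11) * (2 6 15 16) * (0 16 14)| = |(0 16 14)(2 6 5)(3 4 15 11)| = 12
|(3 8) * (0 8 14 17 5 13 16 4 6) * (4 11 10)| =|(0 8 3 14 17 5 13 16 11 10 4 6)| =12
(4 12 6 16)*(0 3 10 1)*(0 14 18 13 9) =[3, 14, 2, 10, 12, 5, 16, 7, 8, 0, 1, 11, 6, 9, 18, 15, 4, 17, 13] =(0 3 10 1 14 18 13 9)(4 12 6 16)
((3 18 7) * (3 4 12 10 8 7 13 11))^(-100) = (18)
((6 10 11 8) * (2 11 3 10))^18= (2 8)(6 11)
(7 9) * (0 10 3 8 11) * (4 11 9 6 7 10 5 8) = [5, 1, 2, 4, 11, 8, 7, 6, 9, 10, 3, 0] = (0 5 8 9 10 3 4 11)(6 7)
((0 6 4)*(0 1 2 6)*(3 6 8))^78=(8)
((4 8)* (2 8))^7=(2 8 4)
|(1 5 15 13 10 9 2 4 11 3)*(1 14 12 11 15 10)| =|(1 5 10 9 2 4 15 13)(3 14 12 11)| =8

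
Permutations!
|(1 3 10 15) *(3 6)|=5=|(1 6 3 10 15)|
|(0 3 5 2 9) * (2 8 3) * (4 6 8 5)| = |(0 2 9)(3 4 6 8)| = 12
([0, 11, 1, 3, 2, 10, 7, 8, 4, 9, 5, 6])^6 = [0, 2, 4, 3, 8, 5, 11, 6, 7, 9, 10, 1]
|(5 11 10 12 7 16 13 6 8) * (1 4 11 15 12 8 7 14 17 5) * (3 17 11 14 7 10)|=|(1 4 14 11 3 17 5 15 12 7 16 13 6 10 8)|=15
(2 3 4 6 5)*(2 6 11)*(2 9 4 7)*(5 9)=(2 3 7)(4 11 5 6 9)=[0, 1, 3, 7, 11, 6, 9, 2, 8, 4, 10, 5]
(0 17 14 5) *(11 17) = (0 11 17 14 5) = [11, 1, 2, 3, 4, 0, 6, 7, 8, 9, 10, 17, 12, 13, 5, 15, 16, 14]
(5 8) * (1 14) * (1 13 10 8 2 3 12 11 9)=[0, 14, 3, 12, 4, 2, 6, 7, 5, 1, 8, 9, 11, 10, 13]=(1 14 13 10 8 5 2 3 12 11 9)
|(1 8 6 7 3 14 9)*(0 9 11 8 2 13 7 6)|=|(0 9 1 2 13 7 3 14 11 8)|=10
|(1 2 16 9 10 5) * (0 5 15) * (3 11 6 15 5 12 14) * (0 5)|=13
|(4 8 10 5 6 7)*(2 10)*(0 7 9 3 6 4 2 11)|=24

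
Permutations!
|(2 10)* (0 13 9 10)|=|(0 13 9 10 2)|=5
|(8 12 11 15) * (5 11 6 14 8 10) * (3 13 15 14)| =|(3 13 15 10 5 11 14 8 12 6)| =10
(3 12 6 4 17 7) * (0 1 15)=(0 1 15)(3 12 6 4 17 7)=[1, 15, 2, 12, 17, 5, 4, 3, 8, 9, 10, 11, 6, 13, 14, 0, 16, 7]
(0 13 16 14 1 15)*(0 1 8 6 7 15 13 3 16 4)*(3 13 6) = (0 13 4)(1 6 7 15)(3 16 14 8) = [13, 6, 2, 16, 0, 5, 7, 15, 3, 9, 10, 11, 12, 4, 8, 1, 14]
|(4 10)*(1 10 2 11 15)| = 6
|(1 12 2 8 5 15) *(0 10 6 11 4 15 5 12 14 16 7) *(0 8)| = |(0 10 6 11 4 15 1 14 16 7 8 12 2)| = 13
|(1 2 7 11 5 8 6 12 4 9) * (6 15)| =|(1 2 7 11 5 8 15 6 12 4 9)| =11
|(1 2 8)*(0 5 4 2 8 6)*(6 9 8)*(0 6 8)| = |(0 5 4 2 9)(1 8)| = 10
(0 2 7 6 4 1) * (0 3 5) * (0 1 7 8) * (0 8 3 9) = (0 2 3 5 1 9)(4 7 6) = [2, 9, 3, 5, 7, 1, 4, 6, 8, 0]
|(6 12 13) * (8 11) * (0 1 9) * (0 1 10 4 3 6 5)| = 8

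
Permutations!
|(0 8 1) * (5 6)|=6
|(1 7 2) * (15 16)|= |(1 7 2)(15 16)|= 6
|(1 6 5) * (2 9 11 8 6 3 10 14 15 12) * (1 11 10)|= 12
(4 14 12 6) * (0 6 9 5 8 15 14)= (0 6 4)(5 8 15 14 12 9)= [6, 1, 2, 3, 0, 8, 4, 7, 15, 5, 10, 11, 9, 13, 12, 14]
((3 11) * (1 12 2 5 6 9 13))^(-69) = (1 12 2 5 6 9 13)(3 11)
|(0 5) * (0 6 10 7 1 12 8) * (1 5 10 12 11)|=|(0 10 7 5 6 12 8)(1 11)|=14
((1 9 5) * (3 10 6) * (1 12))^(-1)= ((1 9 5 12)(3 10 6))^(-1)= (1 12 5 9)(3 6 10)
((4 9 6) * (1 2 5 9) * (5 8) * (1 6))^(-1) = (1 9 5 8 2)(4 6)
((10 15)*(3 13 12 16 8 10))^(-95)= (3 16 15 12 10 13 8)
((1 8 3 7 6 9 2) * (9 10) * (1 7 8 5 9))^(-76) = ((1 5 9 2 7 6 10)(3 8))^(-76) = (1 5 9 2 7 6 10)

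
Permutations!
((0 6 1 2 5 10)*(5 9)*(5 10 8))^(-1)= (0 10 9 2 1 6)(5 8)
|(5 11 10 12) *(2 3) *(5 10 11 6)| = 2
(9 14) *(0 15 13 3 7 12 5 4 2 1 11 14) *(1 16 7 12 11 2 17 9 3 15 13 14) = [13, 2, 16, 12, 17, 4, 6, 11, 8, 0, 10, 1, 5, 15, 3, 14, 7, 9] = (0 13 15 14 3 12 5 4 17 9)(1 2 16 7 11)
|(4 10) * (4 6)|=3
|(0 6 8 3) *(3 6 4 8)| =|(0 4 8 6 3)| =5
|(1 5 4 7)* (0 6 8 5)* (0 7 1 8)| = |(0 6)(1 7 8 5 4)| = 10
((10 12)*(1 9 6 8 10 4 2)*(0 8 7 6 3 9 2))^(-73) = ((0 8 10 12 4)(1 2)(3 9)(6 7))^(-73) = (0 10 4 8 12)(1 2)(3 9)(6 7)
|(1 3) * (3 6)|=3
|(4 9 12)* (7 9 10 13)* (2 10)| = 7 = |(2 10 13 7 9 12 4)|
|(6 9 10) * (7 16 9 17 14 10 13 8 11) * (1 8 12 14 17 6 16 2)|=|(17)(1 8 11 7 2)(9 13 12 14 10 16)|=30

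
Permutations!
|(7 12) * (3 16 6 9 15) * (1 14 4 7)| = 5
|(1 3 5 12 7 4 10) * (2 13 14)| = 21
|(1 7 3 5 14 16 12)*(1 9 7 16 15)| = |(1 16 12 9 7 3 5 14 15)| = 9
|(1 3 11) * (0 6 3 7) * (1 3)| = 4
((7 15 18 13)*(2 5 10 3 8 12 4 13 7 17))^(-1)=((2 5 10 3 8 12 4 13 17)(7 15 18))^(-1)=(2 17 13 4 12 8 3 10 5)(7 18 15)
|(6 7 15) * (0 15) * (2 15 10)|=|(0 10 2 15 6 7)|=6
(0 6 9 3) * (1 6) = (0 1 6 9 3) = [1, 6, 2, 0, 4, 5, 9, 7, 8, 3]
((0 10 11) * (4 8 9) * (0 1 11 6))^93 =(1 11)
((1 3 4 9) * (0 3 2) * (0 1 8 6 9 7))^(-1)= (0 7 4 3)(1 2)(6 8 9)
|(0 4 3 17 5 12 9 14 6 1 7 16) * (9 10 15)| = 14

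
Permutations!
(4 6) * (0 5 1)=(0 5 1)(4 6)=[5, 0, 2, 3, 6, 1, 4]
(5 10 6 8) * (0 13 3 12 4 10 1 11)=(0 13 3 12 4 10 6 8 5 1 11)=[13, 11, 2, 12, 10, 1, 8, 7, 5, 9, 6, 0, 4, 3]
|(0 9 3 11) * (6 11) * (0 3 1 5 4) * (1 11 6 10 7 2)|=|(0 9 11 3 10 7 2 1 5 4)|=10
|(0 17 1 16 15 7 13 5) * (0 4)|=9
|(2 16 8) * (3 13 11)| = |(2 16 8)(3 13 11)| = 3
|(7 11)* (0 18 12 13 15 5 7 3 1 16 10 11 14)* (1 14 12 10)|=30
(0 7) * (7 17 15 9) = (0 17 15 9 7) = [17, 1, 2, 3, 4, 5, 6, 0, 8, 7, 10, 11, 12, 13, 14, 9, 16, 15]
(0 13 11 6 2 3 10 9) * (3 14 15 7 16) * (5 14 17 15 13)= (0 5 14 13 11 6 2 17 15 7 16 3 10 9)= [5, 1, 17, 10, 4, 14, 2, 16, 8, 0, 9, 6, 12, 11, 13, 7, 3, 15]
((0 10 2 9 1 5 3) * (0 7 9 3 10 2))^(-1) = ((0 2 3 7 9 1 5 10))^(-1) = (0 10 5 1 9 7 3 2)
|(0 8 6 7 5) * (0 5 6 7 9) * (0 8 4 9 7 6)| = 6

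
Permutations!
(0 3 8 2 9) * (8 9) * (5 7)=[3, 1, 8, 9, 4, 7, 6, 5, 2, 0]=(0 3 9)(2 8)(5 7)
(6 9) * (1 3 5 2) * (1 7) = [0, 3, 7, 5, 4, 2, 9, 1, 8, 6] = (1 3 5 2 7)(6 9)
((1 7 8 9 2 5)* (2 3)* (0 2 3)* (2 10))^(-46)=((0 10 2 5 1 7 8 9))^(-46)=(0 2 1 8)(5 7 9 10)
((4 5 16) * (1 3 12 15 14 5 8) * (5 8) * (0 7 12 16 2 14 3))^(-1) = (0 1 8 14 2 5 4 16 3 15 12 7)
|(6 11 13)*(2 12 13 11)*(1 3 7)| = 12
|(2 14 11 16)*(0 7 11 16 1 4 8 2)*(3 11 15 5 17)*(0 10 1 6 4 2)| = |(0 7 15 5 17 3 11 6 4 8)(1 2 14 16 10)| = 10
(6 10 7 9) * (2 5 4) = (2 5 4)(6 10 7 9) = [0, 1, 5, 3, 2, 4, 10, 9, 8, 6, 7]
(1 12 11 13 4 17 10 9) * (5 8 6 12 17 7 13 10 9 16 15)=(1 17 9)(4 7 13)(5 8 6 12 11 10 16 15)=[0, 17, 2, 3, 7, 8, 12, 13, 6, 1, 16, 10, 11, 4, 14, 5, 15, 9]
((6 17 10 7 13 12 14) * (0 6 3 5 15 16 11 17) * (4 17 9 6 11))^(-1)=((0 11 9 6)(3 5 15 16 4 17 10 7 13 12 14))^(-1)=(0 6 9 11)(3 14 12 13 7 10 17 4 16 15 5)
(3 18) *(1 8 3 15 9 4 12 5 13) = (1 8 3 18 15 9 4 12 5 13) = [0, 8, 2, 18, 12, 13, 6, 7, 3, 4, 10, 11, 5, 1, 14, 9, 16, 17, 15]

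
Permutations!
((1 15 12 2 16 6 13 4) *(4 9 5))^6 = ((1 15 12 2 16 6 13 9 5 4))^6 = (1 13 12 5 16)(2 4 6 15 9)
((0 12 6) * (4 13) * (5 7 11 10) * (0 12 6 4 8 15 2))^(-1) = (0 2 15 8 13 4 12 6)(5 10 11 7)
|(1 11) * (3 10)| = 2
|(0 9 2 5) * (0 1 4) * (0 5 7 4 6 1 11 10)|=8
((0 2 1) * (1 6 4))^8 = (0 4 2 1 6) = ((0 2 6 4 1))^8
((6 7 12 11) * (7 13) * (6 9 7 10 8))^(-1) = (6 8 10 13)(7 9 11 12)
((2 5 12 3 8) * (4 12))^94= (2 3 4)(5 8 12)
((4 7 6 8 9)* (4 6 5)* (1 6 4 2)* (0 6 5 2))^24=((0 6 8 9 4 7 2 1 5))^24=(0 2 9)(1 4 6)(5 7 8)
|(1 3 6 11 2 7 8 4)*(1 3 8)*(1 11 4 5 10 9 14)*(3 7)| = |(1 8 5 10 9 14)(2 3 6 4 7 11)| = 6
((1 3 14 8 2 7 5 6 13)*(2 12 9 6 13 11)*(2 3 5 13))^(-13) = ((1 5 2 7 13)(3 14 8 12 9 6 11))^(-13) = (1 2 13 5 7)(3 14 8 12 9 6 11)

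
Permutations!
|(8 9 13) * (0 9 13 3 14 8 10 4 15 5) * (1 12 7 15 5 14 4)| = |(0 9 3 4 5)(1 12 7 15 14 8 13 10)| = 40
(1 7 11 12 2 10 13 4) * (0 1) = (0 1 7 11 12 2 10 13 4) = [1, 7, 10, 3, 0, 5, 6, 11, 8, 9, 13, 12, 2, 4]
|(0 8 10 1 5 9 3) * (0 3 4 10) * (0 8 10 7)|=|(0 10 1 5 9 4 7)|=7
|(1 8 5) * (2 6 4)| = 3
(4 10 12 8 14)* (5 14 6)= (4 10 12 8 6 5 14)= [0, 1, 2, 3, 10, 14, 5, 7, 6, 9, 12, 11, 8, 13, 4]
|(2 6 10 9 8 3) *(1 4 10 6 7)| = |(1 4 10 9 8 3 2 7)| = 8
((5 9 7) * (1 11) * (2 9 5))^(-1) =(1 11)(2 7 9)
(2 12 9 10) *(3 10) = (2 12 9 3 10) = [0, 1, 12, 10, 4, 5, 6, 7, 8, 3, 2, 11, 9]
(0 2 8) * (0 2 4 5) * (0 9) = (0 4 5 9)(2 8) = [4, 1, 8, 3, 5, 9, 6, 7, 2, 0]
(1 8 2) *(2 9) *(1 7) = (1 8 9 2 7) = [0, 8, 7, 3, 4, 5, 6, 1, 9, 2]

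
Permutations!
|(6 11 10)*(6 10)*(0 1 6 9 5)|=6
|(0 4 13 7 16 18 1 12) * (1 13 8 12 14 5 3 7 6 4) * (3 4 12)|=13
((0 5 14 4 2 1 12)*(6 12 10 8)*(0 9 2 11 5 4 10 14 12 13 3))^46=((0 4 11 5 12 9 2 1 14 10 8 6 13 3))^46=(0 12 14 13 11 2 8)(1 6 4 9 10 3 5)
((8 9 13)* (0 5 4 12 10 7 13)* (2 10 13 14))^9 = ((0 5 4 12 13 8 9)(2 10 7 14))^9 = (0 4 13 9 5 12 8)(2 10 7 14)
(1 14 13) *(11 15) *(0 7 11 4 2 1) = (0 7 11 15 4 2 1 14 13) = [7, 14, 1, 3, 2, 5, 6, 11, 8, 9, 10, 15, 12, 0, 13, 4]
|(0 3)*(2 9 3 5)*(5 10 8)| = |(0 10 8 5 2 9 3)| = 7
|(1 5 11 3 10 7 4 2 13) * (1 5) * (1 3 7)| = 6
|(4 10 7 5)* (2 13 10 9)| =|(2 13 10 7 5 4 9)| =7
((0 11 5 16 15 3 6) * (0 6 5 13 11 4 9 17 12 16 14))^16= (0 15 9 5 12)(3 17 14 16 4)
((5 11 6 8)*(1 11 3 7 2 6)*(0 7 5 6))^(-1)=((0 7 2)(1 11)(3 5)(6 8))^(-1)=(0 2 7)(1 11)(3 5)(6 8)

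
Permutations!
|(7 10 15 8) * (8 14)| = 5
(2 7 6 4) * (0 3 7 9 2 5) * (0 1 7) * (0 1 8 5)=(0 3 1 7 6 4)(2 9)(5 8)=[3, 7, 9, 1, 0, 8, 4, 6, 5, 2]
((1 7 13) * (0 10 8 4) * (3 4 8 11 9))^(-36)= (13)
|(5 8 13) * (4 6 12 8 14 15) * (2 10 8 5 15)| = |(2 10 8 13 15 4 6 12 5 14)| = 10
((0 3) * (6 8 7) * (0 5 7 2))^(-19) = (0 5 6 2 3 7 8)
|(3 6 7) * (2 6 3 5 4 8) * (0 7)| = 7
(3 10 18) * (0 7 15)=(0 7 15)(3 10 18)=[7, 1, 2, 10, 4, 5, 6, 15, 8, 9, 18, 11, 12, 13, 14, 0, 16, 17, 3]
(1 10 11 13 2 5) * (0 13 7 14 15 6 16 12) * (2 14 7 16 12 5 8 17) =(0 13 14 15 6 12)(1 10 11 16 5)(2 8 17) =[13, 10, 8, 3, 4, 1, 12, 7, 17, 9, 11, 16, 0, 14, 15, 6, 5, 2]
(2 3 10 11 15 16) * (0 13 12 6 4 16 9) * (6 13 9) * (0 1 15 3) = (0 9 1 15 6 4 16 2)(3 10 11)(12 13) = [9, 15, 0, 10, 16, 5, 4, 7, 8, 1, 11, 3, 13, 12, 14, 6, 2]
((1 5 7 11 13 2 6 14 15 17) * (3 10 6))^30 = (1 3)(2 17)(5 10)(6 7)(11 14)(13 15)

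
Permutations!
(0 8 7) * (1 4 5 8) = [1, 4, 2, 3, 5, 8, 6, 0, 7] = (0 1 4 5 8 7)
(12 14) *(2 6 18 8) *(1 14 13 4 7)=(1 14 12 13 4 7)(2 6 18 8)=[0, 14, 6, 3, 7, 5, 18, 1, 2, 9, 10, 11, 13, 4, 12, 15, 16, 17, 8]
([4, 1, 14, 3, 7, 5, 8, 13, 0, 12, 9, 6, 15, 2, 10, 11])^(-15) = [6, 1, 7, 3, 8, 5, 15, 0, 11, 14, 2, 12, 10, 4, 13, 9]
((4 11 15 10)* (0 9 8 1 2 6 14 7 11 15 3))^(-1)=((0 9 8 1 2 6 14 7 11 3)(4 15 10))^(-1)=(0 3 11 7 14 6 2 1 8 9)(4 10 15)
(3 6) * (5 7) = (3 6)(5 7) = [0, 1, 2, 6, 4, 7, 3, 5]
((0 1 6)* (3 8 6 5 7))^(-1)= ((0 1 5 7 3 8 6))^(-1)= (0 6 8 3 7 5 1)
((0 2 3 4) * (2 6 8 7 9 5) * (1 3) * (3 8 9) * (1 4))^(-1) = (0 4 2 5 9 6)(1 3 7 8)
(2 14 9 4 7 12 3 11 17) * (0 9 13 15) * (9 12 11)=(0 12 3 9 4 7 11 17 2 14 13 15)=[12, 1, 14, 9, 7, 5, 6, 11, 8, 4, 10, 17, 3, 15, 13, 0, 16, 2]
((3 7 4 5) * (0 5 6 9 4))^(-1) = ((0 5 3 7)(4 6 9))^(-1) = (0 7 3 5)(4 9 6)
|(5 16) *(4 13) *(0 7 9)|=6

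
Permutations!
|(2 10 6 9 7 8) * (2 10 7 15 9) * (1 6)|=6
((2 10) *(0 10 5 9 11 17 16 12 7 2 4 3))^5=((0 10 4 3)(2 5 9 11 17 16 12 7))^5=(0 10 4 3)(2 16 9 7 17 5 12 11)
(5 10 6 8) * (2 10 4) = (2 10 6 8 5 4) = [0, 1, 10, 3, 2, 4, 8, 7, 5, 9, 6]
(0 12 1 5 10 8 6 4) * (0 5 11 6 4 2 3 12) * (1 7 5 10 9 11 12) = (1 12 7 5 9 11 6 2 3)(4 10 8) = [0, 12, 3, 1, 10, 9, 2, 5, 4, 11, 8, 6, 7]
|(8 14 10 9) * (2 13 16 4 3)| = |(2 13 16 4 3)(8 14 10 9)| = 20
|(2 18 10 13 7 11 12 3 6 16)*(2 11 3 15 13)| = 24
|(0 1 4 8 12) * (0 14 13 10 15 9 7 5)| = 12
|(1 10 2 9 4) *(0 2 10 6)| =|(10)(0 2 9 4 1 6)| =6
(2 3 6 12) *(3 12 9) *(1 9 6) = (1 9 3)(2 12) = [0, 9, 12, 1, 4, 5, 6, 7, 8, 3, 10, 11, 2]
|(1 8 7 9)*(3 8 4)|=|(1 4 3 8 7 9)|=6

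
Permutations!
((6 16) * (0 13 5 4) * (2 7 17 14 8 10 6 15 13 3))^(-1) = ((0 3 2 7 17 14 8 10 6 16 15 13 5 4))^(-1) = (0 4 5 13 15 16 6 10 8 14 17 7 2 3)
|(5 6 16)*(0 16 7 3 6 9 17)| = 15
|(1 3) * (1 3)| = |(3)| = 1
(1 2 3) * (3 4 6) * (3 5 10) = [0, 2, 4, 1, 6, 10, 5, 7, 8, 9, 3] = (1 2 4 6 5 10 3)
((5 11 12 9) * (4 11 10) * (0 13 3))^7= (0 13 3)(4 11 12 9 5 10)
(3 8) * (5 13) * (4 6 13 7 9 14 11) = (3 8)(4 6 13 5 7 9 14 11) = [0, 1, 2, 8, 6, 7, 13, 9, 3, 14, 10, 4, 12, 5, 11]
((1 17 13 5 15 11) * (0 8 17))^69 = ((0 8 17 13 5 15 11 1))^69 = (0 15 17 1 5 8 11 13)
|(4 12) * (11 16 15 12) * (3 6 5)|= 15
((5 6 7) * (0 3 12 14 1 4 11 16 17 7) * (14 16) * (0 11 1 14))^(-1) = (0 11 6 5 7 17 16 12 3)(1 4)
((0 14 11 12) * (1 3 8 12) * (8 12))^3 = (0 1)(3 14)(11 12)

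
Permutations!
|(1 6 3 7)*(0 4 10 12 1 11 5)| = 10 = |(0 4 10 12 1 6 3 7 11 5)|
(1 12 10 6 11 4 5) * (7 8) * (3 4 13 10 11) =(1 12 11 13 10 6 3 4 5)(7 8) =[0, 12, 2, 4, 5, 1, 3, 8, 7, 9, 6, 13, 11, 10]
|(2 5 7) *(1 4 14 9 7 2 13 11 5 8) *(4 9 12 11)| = |(1 9 7 13 4 14 12 11 5 2 8)| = 11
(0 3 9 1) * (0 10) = (0 3 9 1 10) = [3, 10, 2, 9, 4, 5, 6, 7, 8, 1, 0]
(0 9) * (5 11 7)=(0 9)(5 11 7)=[9, 1, 2, 3, 4, 11, 6, 5, 8, 0, 10, 7]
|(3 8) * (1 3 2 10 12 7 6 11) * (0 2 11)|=12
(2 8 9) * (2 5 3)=[0, 1, 8, 2, 4, 3, 6, 7, 9, 5]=(2 8 9 5 3)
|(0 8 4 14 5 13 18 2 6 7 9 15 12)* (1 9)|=|(0 8 4 14 5 13 18 2 6 7 1 9 15 12)|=14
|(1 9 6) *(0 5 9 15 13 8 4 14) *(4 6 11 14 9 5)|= 5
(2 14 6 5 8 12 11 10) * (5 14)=(2 5 8 12 11 10)(6 14)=[0, 1, 5, 3, 4, 8, 14, 7, 12, 9, 2, 10, 11, 13, 6]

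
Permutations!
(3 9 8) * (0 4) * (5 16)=(0 4)(3 9 8)(5 16)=[4, 1, 2, 9, 0, 16, 6, 7, 3, 8, 10, 11, 12, 13, 14, 15, 5]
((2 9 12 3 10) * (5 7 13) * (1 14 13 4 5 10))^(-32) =((1 14 13 10 2 9 12 3)(4 5 7))^(-32) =(14)(4 5 7)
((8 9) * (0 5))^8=(9)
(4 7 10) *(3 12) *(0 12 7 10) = (0 12 3 7)(4 10) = [12, 1, 2, 7, 10, 5, 6, 0, 8, 9, 4, 11, 3]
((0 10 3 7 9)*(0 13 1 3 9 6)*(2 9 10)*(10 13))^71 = (0 6 7 3 1 13 10 9 2)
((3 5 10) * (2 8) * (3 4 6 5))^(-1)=(2 8)(4 10 5 6)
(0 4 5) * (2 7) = (0 4 5)(2 7) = [4, 1, 7, 3, 5, 0, 6, 2]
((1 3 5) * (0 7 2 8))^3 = ((0 7 2 8)(1 3 5))^3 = (0 8 2 7)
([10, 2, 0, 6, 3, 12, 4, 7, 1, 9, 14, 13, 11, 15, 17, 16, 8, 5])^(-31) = (0 15 17 1 11 10 16 5 2 13 14 8 12)(3 4 6)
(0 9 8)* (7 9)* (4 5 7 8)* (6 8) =(0 6 8)(4 5 7 9) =[6, 1, 2, 3, 5, 7, 8, 9, 0, 4]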